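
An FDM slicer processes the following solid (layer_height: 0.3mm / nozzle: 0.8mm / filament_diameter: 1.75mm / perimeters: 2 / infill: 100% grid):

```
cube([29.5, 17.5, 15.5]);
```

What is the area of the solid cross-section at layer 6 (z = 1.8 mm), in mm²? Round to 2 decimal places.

At z = 1.8 mm: the 29.5×17.5 cube contributes its full rectangle (area 516.25 mm²). Overall, the cross-section is a single solid region. Net area = 516.25 mm².

516.25 mm²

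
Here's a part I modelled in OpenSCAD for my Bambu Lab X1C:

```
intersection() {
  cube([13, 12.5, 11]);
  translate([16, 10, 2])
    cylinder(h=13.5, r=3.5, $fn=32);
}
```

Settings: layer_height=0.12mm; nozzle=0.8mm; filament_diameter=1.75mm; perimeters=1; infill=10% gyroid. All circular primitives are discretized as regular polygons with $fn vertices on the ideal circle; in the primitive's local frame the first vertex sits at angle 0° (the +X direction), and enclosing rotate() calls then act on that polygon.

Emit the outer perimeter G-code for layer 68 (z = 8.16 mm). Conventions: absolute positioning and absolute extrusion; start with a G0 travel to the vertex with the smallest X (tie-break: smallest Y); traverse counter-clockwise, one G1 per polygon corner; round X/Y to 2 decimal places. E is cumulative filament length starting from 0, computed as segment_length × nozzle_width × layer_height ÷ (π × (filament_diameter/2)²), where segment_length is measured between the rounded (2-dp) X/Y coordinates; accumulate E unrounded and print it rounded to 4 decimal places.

At z = 8.16 mm: the 13×12.5 cube contributes its full rectangle; the r=3.5 cylinder at (16, 10) gives a regular 32-gon of circumradius 3.5 (constant along its height); After intersecting: the r=3.5 cylinder at (16, 10) partially overlaps the 13×12.5 cube; clipping to the common part keeps 1.18 mm² — 1 connected region. The outline is a single polygon with 7 vertices. Extrusion per mm of travel: 0.8 × 0.12 / (π × 0.875²) = 0.039912. Accumulating E over each segment gives final E = 0.2913.

G0 X12.50 Y10.00 Z8.16
G1 X12.57 Y9.32 E0.0273
G1 X12.77 Y8.66 E0.0548
G1 X13.00 Y8.22 E0.0746
G1 X13.00 Y11.78 E0.2167
G1 X12.77 Y11.34 E0.2365
G1 X12.57 Y10.68 E0.2641
G1 X12.50 Y10.00 E0.2913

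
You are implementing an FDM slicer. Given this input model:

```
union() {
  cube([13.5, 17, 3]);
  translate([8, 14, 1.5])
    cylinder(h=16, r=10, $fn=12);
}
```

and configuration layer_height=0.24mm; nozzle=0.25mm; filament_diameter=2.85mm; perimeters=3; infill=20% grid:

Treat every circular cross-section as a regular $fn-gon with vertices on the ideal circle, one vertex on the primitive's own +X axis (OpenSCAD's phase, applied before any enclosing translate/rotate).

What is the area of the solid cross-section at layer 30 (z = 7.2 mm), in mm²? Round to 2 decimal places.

At z = 7.2 mm: the cube does not reach this height (z outside [0, 3]); the r=10 cylinder at (8, 14) contributes a regular 12-gon of circumradius 10 (area = (12/2)·10.000²·sin(360°/12) = 300.00 mm²); Taking the union: only the r=10 cylinder at (8, 14) is present, so the union is just that shape — area = 300.00 mm². Overall, the cross-section is a single solid region. Net area = 300.00 mm².

300.00 mm²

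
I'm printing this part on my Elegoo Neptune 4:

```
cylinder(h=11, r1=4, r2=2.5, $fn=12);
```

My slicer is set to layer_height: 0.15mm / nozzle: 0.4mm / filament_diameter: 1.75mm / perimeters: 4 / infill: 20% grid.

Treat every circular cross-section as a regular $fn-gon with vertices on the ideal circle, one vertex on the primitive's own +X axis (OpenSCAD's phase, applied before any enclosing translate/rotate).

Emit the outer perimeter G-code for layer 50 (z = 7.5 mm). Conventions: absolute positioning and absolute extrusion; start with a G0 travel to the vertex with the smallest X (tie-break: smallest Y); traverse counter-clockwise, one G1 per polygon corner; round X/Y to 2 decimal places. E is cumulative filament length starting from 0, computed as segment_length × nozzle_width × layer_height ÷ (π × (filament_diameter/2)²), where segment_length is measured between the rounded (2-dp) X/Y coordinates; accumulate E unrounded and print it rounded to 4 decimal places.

G0 X-2.98 Y0.00 Z7.50
G1 X-2.58 Y-1.49 E0.0385
G1 X-1.49 Y-2.58 E0.0769
G1 X0.00 Y-2.98 E0.1154
G1 X1.49 Y-2.58 E0.1539
G1 X2.58 Y-1.49 E0.1924
G1 X2.98 Y0.00 E0.2308
G1 X2.58 Y1.49 E0.2693
G1 X1.49 Y2.58 E0.3078
G1 X0.00 Y2.98 E0.3463
G1 X-1.49 Y2.58 E0.3847
G1 X-2.58 Y1.49 E0.4232
G1 X-2.98 Y0.00 E0.4617

At z = 7.5 mm: the cone contributes a regular 12-gon of circumradius 2.977 (interpolated between r1=4 and r2=2.5 at t=0.682). The outline is a single polygon with 12 vertices. Extrusion per mm of travel: 0.4 × 0.15 / (π × 0.875²) = 0.024945. Accumulating E over each segment gives final E = 0.4617.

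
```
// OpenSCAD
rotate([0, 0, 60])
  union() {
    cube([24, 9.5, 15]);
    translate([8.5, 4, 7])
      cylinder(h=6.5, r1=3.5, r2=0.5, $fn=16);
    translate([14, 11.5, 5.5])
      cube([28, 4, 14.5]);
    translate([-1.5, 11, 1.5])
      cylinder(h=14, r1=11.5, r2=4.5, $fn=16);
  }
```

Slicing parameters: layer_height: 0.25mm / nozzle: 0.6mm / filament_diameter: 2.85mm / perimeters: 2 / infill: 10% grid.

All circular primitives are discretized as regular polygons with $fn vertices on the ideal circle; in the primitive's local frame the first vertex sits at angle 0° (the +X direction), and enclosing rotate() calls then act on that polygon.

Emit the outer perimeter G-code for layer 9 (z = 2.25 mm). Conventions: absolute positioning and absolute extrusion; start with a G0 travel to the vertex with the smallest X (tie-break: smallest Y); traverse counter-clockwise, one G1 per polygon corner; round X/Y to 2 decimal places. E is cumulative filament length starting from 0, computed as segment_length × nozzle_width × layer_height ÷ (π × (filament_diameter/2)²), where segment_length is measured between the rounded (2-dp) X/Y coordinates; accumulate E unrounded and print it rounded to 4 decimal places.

G0 X-21.31 Y5.65 Z2.25
G1 X-21.02 Y1.32 E0.1020
G1 X-19.10 Y-2.57 E0.2040
G1 X-15.84 Y-5.43 E0.3060
G1 X-11.73 Y-6.83 E0.4081
G1 X-7.40 Y-6.54 E0.5101
G1 X-3.50 Y-4.63 E0.6123
G1 X-0.64 Y-1.36 E0.7144
G1 X-0.15 Y0.09 E0.7504
G1 X0.00 Y0.00 E0.7545
G1 X12.00 Y20.78 E1.3187
G1 X3.77 Y25.53 E1.5422
G1 X-3.56 Y12.83 E1.8869
G1 X-4.71 Y13.84 E1.9229
G1 X-8.82 Y15.23 E2.0249
G1 X-13.16 Y14.95 E2.1272
G1 X-17.05 Y13.03 E2.2292
G1 X-19.91 Y9.76 E2.3314
G1 X-21.31 Y5.65 E2.4334

At z = 2.25 mm: the 24×9.5 cube contributes its full rectangle; the cone at (8.5, 4) is absent (z outside [7, 13.5]); the cube at (14, 11.5) is not intersected at this z (z outside [5.5, 20]); the cone at (-1.5, 11) contributes a regular 16-gon of circumradius 11.125 (interpolated between r1=11.5 and r2=4.5 at t=0.054); Combining (union): the regions partially overlap (shared area 64.05 mm²), so overlapping operands fuse into one piece — 1 connected region; (whole slice rotated 60° about Z — lengths, areas and connectivity unchanged). The outline is a single polygon with 18 vertices. Extrusion per mm of travel: 0.6 × 0.25 / (π × 1.425²) = 0.023513. Accumulating E over each segment gives final E = 2.4334.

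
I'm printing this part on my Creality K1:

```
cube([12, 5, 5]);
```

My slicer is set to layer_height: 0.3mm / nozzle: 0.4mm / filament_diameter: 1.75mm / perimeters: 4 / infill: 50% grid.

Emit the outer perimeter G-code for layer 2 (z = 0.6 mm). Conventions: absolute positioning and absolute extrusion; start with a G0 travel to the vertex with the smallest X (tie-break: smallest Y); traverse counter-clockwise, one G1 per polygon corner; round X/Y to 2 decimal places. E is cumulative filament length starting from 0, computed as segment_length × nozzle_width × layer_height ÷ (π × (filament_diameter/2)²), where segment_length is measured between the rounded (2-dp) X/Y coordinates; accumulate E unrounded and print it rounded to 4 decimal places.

At z = 0.6 mm: the cube (footprint 12×5) is included at this height. The outline is a single polygon with 4 vertices. Extrusion per mm of travel: 0.4 × 0.3 / (π × 0.875²) = 0.049890. Accumulating E over each segment gives final E = 1.6963.

G0 X0.00 Y0.00 Z0.60
G1 X12.00 Y0.00 E0.5987
G1 X12.00 Y5.00 E0.8481
G1 X0.00 Y5.00 E1.4468
G1 X0.00 Y0.00 E1.6963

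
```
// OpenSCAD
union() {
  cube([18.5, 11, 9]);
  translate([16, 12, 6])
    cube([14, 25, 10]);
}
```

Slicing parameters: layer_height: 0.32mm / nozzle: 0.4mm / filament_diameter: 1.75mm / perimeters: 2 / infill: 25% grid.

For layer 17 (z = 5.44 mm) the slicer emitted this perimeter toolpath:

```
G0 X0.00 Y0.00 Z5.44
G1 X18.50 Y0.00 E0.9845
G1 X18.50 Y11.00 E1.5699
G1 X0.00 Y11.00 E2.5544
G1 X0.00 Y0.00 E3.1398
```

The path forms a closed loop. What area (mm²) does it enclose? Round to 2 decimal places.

Apply the shoelace formula to the sequence of (X, Y) vertices; enclosed area = 203.50 mm².

203.50 mm²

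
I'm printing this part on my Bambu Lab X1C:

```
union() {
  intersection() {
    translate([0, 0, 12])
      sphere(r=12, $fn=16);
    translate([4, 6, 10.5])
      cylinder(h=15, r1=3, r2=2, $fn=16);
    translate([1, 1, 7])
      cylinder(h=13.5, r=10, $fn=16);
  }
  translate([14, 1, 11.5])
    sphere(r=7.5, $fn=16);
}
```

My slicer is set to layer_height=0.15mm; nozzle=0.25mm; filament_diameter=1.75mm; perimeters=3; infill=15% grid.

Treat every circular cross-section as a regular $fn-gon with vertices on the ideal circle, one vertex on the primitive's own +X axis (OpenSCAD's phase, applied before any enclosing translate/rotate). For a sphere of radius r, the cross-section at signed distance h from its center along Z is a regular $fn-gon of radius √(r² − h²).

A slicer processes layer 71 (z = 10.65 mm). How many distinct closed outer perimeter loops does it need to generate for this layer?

2

At z = 10.65 mm: the sphere: section is a regular 16-gon, circumradius = √(r²−h²) = √(12²−1.35²) = 11.924; the cone at (4, 6) contributes a regular 16-gon of circumradius 2.990 (interpolated between r1=3 and r2=2 at t=0.010); the cylinder at (1, 1): section is a regular 16-gon, circumradius r=10; Keeping only the common overlap: the cone at (4, 6) lies inside the r=12 sphere, so the common part is the cone at (4, 6) itself; the running intersection lies inside the r=10 cylinder at (1, 1), so it is kept whole — 1 connected region; the r=7.5 sphere at (14, 1) slices to a regular 16-gon of circumradius 7.452 (√(r²−h²) with h=0.85 from center); Merging all regions: the 2 present regions are separate (no shared area or edge), so areas and boundary lengths simply add and each stays a separate island — 2 connected regions. The result has 2 disconnected regions.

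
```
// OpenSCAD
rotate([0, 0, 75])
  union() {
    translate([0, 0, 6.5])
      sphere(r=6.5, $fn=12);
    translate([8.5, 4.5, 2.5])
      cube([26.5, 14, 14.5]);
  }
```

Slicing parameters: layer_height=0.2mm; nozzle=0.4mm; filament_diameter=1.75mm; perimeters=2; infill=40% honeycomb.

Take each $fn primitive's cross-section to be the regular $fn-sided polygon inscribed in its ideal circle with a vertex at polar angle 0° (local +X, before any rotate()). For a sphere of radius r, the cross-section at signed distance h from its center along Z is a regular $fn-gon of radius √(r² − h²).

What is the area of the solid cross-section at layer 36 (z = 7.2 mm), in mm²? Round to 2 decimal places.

At z = 7.2 mm: the sphere: section is a regular 12-gon, circumradius = √(r²−h²) = √(6.5²−0.7²) = 6.462 (area = (12/2)·6.462²·sin(360°/12) = 125.28 mm²); the 26.5×14 cube at (8.5, 4.5) contributes its full rectangle (area 371.00 mm²); Taking the union: the 2 present regions are separate (no shared area or edge), so areas and boundary lengths simply add and each stays a separate island — area = 496.28 mm²; (whole slice rotated 75° about Z — lengths, areas and connectivity unchanged). Overall, the cross-section has 2 separate islands. Net area = 496.28 mm².

496.28 mm²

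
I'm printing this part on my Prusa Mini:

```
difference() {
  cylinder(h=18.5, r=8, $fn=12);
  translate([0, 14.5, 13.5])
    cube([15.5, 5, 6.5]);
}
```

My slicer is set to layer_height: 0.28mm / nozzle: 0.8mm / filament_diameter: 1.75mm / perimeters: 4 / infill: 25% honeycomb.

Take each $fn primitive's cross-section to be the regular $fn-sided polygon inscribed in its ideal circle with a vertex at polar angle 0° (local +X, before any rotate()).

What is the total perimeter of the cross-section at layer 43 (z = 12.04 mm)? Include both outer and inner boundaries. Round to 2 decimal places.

At z = 12.04 mm: the r=8 cylinder contributes a regular 12-gon of circumradius 8 (perimeter = 2·12·8.000·sin(180°/12) = 49.69 mm); the cube at (0, 14.5) does not reach this height (z outside [13.5, 20]); After the difference (first − rest): none of the subtracted shapes is present at this height, so the r=8 cylinder is unchanged — boundary = 49.69 mm. Overall, the cross-section is a single solid region. Total boundary length (outer) = 49.69 mm.

49.69 mm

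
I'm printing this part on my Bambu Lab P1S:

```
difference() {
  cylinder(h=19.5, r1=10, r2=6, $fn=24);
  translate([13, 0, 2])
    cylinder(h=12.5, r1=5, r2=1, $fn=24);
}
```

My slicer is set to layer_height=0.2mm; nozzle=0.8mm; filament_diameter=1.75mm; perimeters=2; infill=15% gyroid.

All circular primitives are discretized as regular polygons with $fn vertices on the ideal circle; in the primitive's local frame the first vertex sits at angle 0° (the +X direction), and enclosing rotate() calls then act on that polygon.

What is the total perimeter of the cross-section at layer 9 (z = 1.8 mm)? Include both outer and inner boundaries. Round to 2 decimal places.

60.34 mm

At z = 1.8 mm: the cone contributes a regular 24-gon of circumradius 9.631 (interpolated between r1=10 and r2=6 at t=0.092) (perimeter = 2·24·9.631·sin(180°/24) = 60.34 mm); the cone at (13, 0) is not intersected at this z (z outside [2, 14.5]); Subtracting the remaining from the first: none of the subtracted shapes is present at this height, so the cone is unchanged — boundary = 60.34 mm. Overall, the cross-section is a single solid region. Total boundary length (outer) = 60.34 mm.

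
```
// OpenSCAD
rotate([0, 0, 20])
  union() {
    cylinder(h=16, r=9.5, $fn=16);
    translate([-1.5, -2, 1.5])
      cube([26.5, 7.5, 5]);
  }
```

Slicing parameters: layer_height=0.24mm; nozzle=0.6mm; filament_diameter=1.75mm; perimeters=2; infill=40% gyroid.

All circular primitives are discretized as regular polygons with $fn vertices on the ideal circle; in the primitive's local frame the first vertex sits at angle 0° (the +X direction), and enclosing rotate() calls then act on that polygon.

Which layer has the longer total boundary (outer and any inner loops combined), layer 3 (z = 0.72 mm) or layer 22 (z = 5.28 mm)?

layer 22 (z = 5.28 mm)

Layer 3 (z = 0.72): the r=9.5 cylinder contributes a regular 16-gon of circumradius 9.5 (perimeter = 2·16·9.500·sin(180°/16) = 59.31 mm); the cube at (-1.5, -2) is absent (z outside [1.5, 6.5]); Combining (union): only the r=9.5 cylinder is present, so the union is just that shape — boundary = 59.31 mm; (whole slice rotated 20° about Z — lengths, areas and connectivity unchanged). So its perimeter = 59.31 mm. Layer 22 (z = 5.28): the cylinder: section is a regular 16-gon, circumradius r=9.5 (perimeter = 2·16·9.500·sin(180°/16) = 59.31 mm); the cube at (-1.5, -2) (footprint 26.5×7.5) is included at this height (perimeter 68.00 mm); Combining (union): the regions partially overlap (shared area 78.28 mm²), so the edge portions inside another operand are dropped and the merged outline is re-measured after clipping — boundary = 92.19 mm; (rotated 20° about Z; rotation is an isometry so areas/perimeters/island counts are preserved). So its perimeter = 92.19 mm. Layer 22 is larger (92.19 vs 59.31 mm).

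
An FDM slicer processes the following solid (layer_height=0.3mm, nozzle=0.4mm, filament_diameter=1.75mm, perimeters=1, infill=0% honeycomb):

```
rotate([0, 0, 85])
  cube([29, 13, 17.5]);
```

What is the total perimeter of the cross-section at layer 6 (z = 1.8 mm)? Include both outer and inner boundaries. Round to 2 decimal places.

At z = 1.8 mm: the cube (footprint 29×13) is included at this height (perimeter 84.00 mm); (rotated 85° about Z; rotation is an isometry so areas/perimeters/island counts are preserved). Overall, the cross-section is a single solid region. Total boundary length (outer) = 84.00 mm.

84.00 mm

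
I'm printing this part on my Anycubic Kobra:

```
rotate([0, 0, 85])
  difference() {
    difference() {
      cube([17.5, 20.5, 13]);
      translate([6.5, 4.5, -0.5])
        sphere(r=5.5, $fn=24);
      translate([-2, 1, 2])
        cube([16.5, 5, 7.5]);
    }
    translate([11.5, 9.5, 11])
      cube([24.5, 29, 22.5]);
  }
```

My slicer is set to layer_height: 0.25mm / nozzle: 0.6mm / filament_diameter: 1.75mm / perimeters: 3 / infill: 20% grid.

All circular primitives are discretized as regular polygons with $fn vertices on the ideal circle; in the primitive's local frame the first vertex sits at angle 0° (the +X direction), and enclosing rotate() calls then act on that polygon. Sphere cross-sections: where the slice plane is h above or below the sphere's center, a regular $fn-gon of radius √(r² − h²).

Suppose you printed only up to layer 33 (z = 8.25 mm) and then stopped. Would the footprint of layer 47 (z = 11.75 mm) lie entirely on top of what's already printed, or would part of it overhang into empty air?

Compare the two slices. At z = 8.25: the cube (footprint 17.5×20.5) is included at this height (area 358.75 mm²); the sphere at (6.5, 4.5) is not intersected at this z (|z−center|=8.750 > r=5.5); the 16.5×5 cube at (-2, 1) contributes its full rectangle (area 82.50 mm²); Taking the first minus the rest: starting from the 17.5×20.5 cube (358.75 mm²), the 16.5×5 cube at (-2, 1) partially overlaps it — only the 72.50 mm² overlap (of its 82.50 mm²) is removed, clipping the outline — area = 286.25 mm²; the cube at (11.5, 9.5) is absent (z outside [11, 33.5]); Taking the first minus the rest: none of the subtracted shapes is present at this height, so the result so far is unchanged — area = 286.25 mm²; (rotated 85° about Z; rotation is an isometry so areas/perimeters/island counts are preserved). At z = 11.75: the cube (footprint 17.5×20.5) is included at this height (area 358.75 mm²); the sphere at (6.5, 4.5) does not reach this height (|z−center|=12.250 > r=5.5); the cube at (-2, 1) does not reach this height (z outside [2, 9.5]); Taking the first minus the rest: none of the subtracted shapes is present at this height, so the 17.5×20.5 cube is unchanged — area = 358.75 mm²; the cube at (11.5, 9.5) is present — its section is the full 24.5×29 rectangle (area 710.50 mm²); Taking the first minus the rest: starting from the result so far (358.75 mm²), the 24.5×29 cube at (11.5, 9.5) partially overlaps it — only the 66.00 mm² overlap (of its 710.50 mm²) is removed, clipping the outline — area = 292.75 mm²; (whole slice rotated 85° about Z — lengths, areas and connectivity unchanged). Checking containment: at z = 11.75 the cross-section extends beyond the z = 8.25 cross-section by about 72.50 mm².

part overhangs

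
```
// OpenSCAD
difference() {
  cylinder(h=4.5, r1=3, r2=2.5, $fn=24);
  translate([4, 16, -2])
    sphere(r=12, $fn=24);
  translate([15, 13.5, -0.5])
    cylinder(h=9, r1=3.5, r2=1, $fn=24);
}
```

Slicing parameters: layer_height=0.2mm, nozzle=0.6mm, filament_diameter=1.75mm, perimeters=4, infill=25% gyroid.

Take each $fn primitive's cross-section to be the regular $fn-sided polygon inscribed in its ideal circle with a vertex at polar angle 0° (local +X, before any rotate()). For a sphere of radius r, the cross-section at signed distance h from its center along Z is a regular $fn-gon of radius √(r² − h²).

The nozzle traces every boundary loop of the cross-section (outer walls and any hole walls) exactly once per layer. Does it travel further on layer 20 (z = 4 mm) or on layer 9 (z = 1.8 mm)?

Layer 20 (z = 4): the cone: at t=0.889 of its height the radius interpolates to r₁+(r₂−r₁)t = 2.556, giving a regular 24-gon of that circumradius (perimeter = 2·24·2.556·sin(180°/24) = 16.01 mm); the r=12 sphere at (4, 16) slices to a regular 24-gon of circumradius 10.392 (√(r²−h²) with h=6 from center) (perimeter = 2·24·10.392·sin(180°/24) = 65.11 mm); the cone at (15, 13.5) (r1=3.5→r2=1) has section circumradius 2.250 here — a regular 24-gon (perimeter = 2·24·2.250·sin(180°/24) = 14.10 mm); Taking the first minus the rest: starting from the cone, the r=12 sphere at (4, 16) misses the remaining region (no effect); the cone at (15, 13.5) misses the remaining region (no effect) — boundary = 16.01 mm. So its perimeter = 16.01 mm. Layer 9 (z = 1.8): the cone: at t=0.400 of its height the radius interpolates to r₁+(r₂−r₁)t = 2.800, giving a regular 24-gon of that circumradius (perimeter = 2·24·2.800·sin(180°/24) = 17.54 mm); the r=12 sphere at (4, 16) contributes a regular 24-gon of circumradius √(12²−3.8²) = 11.382 (perimeter = 2·24·11.382·sin(180°/24) = 71.31 mm); the cone at (15, 13.5) contributes a regular 24-gon of circumradius 2.861 (interpolated between r1=3.5 and r2=1 at t=0.256) (perimeter = 2·24·2.861·sin(180°/24) = 17.93 mm); After the difference (first − rest): starting from the cone, the r=12 sphere at (4, 16) misses the remaining region (no effect); the cone at (15, 13.5) misses the remaining region (no effect) — boundary = 17.54 mm. So its perimeter = 17.54 mm. Layer 9 is larger (17.54 vs 16.01 mm).

layer 9 (z = 1.8 mm)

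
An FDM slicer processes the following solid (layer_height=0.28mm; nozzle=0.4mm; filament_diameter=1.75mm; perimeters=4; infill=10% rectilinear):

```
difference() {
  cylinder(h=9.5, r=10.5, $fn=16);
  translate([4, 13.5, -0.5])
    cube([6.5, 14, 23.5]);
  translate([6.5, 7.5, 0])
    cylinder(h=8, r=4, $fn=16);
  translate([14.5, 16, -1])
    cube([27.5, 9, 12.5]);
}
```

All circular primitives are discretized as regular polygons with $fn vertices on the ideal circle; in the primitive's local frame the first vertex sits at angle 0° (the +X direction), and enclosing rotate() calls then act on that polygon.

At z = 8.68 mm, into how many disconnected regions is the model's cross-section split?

At z = 8.68 mm: the r=10.5 cylinder contributes a regular 16-gon of circumradius 10.5; the cube at (4, 13.5) is present — its section is the full 6.5×14 rectangle; the cylinder at (6.5, 7.5) is absent (z outside [0, 8]); the 27.5×9 cube at (14.5, 16) contributes its full rectangle; Taking the first minus the rest: starting from the r=10.5 cylinder, the 6.5×14 cube at (4, 13.5) misses the remaining region (no effect); the 27.5×9 cube at (14.5, 16) misses the remaining region (no effect) — 1 connected region. The result has 1 disconnected region.

1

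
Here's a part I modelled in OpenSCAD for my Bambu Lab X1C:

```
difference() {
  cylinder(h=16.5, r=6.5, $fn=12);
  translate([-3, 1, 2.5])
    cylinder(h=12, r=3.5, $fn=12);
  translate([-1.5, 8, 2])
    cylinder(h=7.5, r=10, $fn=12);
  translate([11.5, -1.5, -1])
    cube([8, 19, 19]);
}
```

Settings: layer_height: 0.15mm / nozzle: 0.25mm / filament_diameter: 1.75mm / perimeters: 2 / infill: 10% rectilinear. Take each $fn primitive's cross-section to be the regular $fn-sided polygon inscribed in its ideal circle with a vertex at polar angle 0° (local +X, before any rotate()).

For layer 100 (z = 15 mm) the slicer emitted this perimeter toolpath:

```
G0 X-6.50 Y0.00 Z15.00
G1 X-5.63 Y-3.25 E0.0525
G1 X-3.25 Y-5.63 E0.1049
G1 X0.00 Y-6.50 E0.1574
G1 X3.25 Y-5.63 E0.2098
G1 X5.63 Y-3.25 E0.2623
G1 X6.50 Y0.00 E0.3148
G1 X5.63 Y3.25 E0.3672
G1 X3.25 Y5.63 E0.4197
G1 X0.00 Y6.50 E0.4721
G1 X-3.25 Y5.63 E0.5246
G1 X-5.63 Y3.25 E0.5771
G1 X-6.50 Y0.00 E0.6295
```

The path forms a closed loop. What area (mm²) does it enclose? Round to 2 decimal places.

126.77 mm²

Apply the shoelace formula to the sequence of (X, Y) vertices; enclosed area = 126.77 mm².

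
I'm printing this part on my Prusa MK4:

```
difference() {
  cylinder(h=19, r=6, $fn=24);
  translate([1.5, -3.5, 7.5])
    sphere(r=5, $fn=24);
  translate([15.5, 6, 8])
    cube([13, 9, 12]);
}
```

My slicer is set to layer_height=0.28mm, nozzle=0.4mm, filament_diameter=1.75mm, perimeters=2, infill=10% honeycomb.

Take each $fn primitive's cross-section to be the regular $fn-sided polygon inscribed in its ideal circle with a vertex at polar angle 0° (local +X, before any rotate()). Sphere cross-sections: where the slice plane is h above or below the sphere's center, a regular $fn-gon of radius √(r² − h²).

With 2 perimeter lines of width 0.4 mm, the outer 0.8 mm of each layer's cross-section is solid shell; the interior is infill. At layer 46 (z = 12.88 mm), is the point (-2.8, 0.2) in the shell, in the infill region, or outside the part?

At z = 12.88 mm: the r=6 cylinder gives a regular 24-gon of circumradius 6 (constant along its height); the sphere at (1.5, -3.5) is not intersected at this z (|z−center|=5.380 > r=5); the cube at (15.5, 6) (footprint 13×9) is included at this height; Taking the first minus the rest: starting from the r=6 cylinder, the 13×9 cube at (15.5, 6) misses the remaining region (no effect) — 1 connected region. Overall, the cross-section is a single solid region. The nearest boundary edge runs (-6.00, 0.00)→(-5.80, 1.55); distance from the point to it = 3.15 mm. The point is inside the cross-section and 3.15 mm from the nearest boundary — more than the 0.8 mm shell width (2 × 0.4), so it's in the infill interior.

infill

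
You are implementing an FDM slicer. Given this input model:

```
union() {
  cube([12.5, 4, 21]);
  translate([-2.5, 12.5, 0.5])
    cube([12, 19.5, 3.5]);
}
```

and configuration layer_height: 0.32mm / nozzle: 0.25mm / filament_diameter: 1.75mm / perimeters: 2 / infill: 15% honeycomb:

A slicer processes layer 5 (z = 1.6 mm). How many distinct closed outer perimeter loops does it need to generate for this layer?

At z = 1.6 mm: the cube is present — its section is the full 12.5×4 rectangle; the 12×19.5 cube at (-2.5, 12.5) contributes its full rectangle; Merging all regions: the 2 present regions are separate (no shared area or edge), so areas and boundary lengths simply add and each stays a separate island — 2 connected regions. The result has 2 disconnected regions.

2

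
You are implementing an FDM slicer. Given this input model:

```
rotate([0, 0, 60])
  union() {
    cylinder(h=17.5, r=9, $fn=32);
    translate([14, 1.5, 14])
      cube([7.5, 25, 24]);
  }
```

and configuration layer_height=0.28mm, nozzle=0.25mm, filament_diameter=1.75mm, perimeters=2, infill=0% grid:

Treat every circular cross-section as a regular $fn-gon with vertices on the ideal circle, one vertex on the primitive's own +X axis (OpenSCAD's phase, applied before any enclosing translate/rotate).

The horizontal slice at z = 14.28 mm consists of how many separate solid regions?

At z = 14.28 mm: the r=9 cylinder contributes a regular 32-gon of circumradius 9; the cube at (14, 1.5) (footprint 7.5×25) is included at this height; Combining (union): the 2 present regions are separate (no shared area or edge), so areas and boundary lengths simply add and each stays a separate island — 2 connected regions; (rotated 60° about Z; rotation is an isometry so areas/perimeters/island counts are preserved). The result has 2 disconnected regions.

2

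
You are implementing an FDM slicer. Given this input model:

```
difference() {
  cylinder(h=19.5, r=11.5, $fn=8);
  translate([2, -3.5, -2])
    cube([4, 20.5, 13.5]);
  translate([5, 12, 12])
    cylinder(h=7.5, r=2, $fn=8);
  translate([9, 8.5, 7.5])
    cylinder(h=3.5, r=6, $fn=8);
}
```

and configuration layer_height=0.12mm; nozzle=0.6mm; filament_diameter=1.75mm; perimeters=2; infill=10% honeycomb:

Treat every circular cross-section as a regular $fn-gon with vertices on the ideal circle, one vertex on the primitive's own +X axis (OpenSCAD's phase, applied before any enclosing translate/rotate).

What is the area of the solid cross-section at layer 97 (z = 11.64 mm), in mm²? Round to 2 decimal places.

374.06 mm²

At z = 11.64 mm: the r=11.5 cylinder contributes a regular 8-gon of circumradius 11.5 (area = (8/2)·11.500²·sin(360°/8) = 374.06 mm²); the cube at (2, -3.5) does not reach this height (z outside [-2, 11.5]); the cylinder at (5, 12) does not reach this height (z outside [12, 19.5]); the cylinder at (9, 8.5) does not reach this height (z outside [7.5, 11]); Taking the first minus the rest: none of the subtracted shapes is present at this height, so the r=11.5 cylinder is unchanged — area = 374.06 mm². Overall, the cross-section is a single solid region. Net area = 374.06 mm².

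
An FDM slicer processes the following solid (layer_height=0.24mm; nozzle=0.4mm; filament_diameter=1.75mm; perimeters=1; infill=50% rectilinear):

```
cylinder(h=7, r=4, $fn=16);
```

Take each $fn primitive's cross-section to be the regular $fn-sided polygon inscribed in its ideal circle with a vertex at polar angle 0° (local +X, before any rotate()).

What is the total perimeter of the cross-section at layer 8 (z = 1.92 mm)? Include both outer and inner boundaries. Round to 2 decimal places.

24.97 mm

At z = 1.92 mm: the r=4 cylinder contributes a regular 16-gon of circumradius 4 (perimeter = 2·16·4.000·sin(180°/16) = 24.97 mm). Overall, the cross-section is a single solid region. Total boundary length (outer) = 24.97 mm.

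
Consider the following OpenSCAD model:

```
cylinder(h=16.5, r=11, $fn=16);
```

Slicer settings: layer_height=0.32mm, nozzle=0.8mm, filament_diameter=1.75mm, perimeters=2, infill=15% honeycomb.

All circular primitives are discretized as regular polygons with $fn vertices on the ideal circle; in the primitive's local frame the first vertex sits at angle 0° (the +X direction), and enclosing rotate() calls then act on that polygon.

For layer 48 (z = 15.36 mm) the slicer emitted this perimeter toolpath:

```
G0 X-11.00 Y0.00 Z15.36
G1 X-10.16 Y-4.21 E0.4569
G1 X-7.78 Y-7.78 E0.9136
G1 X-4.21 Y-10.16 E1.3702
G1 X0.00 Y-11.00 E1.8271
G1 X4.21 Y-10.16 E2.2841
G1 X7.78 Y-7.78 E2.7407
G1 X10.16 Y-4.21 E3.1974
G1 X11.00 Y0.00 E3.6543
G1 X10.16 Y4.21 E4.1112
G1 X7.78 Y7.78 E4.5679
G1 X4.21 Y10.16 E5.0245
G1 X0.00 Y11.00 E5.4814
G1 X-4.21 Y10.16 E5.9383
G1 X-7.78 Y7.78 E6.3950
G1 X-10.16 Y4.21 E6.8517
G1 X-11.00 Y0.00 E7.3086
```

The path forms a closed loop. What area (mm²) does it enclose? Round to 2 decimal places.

370.40 mm²

Apply the shoelace formula to the sequence of (X, Y) vertices; enclosed area = 370.40 mm².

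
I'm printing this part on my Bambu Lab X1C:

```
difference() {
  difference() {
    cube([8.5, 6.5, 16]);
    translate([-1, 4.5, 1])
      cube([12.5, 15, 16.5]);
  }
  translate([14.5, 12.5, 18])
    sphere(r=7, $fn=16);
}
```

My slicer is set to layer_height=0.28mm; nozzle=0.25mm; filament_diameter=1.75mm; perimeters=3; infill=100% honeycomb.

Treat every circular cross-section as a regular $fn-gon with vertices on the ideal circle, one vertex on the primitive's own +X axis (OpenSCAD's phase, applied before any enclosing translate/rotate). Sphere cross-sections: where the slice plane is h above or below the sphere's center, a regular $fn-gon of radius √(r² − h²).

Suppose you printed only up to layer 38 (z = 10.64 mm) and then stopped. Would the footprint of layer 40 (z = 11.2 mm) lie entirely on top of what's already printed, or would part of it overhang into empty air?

Compare the two slices. At z = 10.64: the cube (footprint 8.5×6.5) is included at this height (area 55.25 mm²); the 12.5×15 cube at (-1, 4.5) contributes its full rectangle (area 187.50 mm²); Subtracting the remaining from the first: starting from the 8.5×6.5 cube (55.25 mm²), the 12.5×15 cube at (-1, 4.5) partially overlaps it — only the 17.00 mm² overlap (of its 187.50 mm²) is removed, clipping the outline — area = 38.25 mm²; the sphere at (14.5, 12.5) does not reach this height (|z−center|=7.360 > r=7); After the difference (first − rest): none of the subtracted shapes is present at this height, so that combined region is unchanged — area = 38.25 mm². At z = 11.2: the cube is present — its section is the full 8.5×6.5 rectangle (area 55.25 mm²); the cube at (-1, 4.5) is present — its section is the full 12.5×15 rectangle (area 187.50 mm²); After the difference (first − rest): starting from the 8.5×6.5 cube (55.25 mm²), the 12.5×15 cube at (-1, 4.5) partially overlaps it — only the 17.00 mm² overlap (of its 187.50 mm²) is removed, clipping the outline — area = 38.25 mm²; the r=7 sphere at (14.5, 12.5) slices to a regular 16-gon of circumradius 1.661 (√(r²−h²) with h=6.8 from center) (area = (16/2)·1.661²·sin(360°/16) = 8.45 mm²); Taking the first minus the rest: starting from the result so far (38.25 mm²), the r=7 sphere at (14.5, 12.5) misses the remaining region (no effect) — area = 38.25 mm². Checking containment: the cross-section at z = 11.2 is a subset of the cross-section at z = 10.64.

entirely on top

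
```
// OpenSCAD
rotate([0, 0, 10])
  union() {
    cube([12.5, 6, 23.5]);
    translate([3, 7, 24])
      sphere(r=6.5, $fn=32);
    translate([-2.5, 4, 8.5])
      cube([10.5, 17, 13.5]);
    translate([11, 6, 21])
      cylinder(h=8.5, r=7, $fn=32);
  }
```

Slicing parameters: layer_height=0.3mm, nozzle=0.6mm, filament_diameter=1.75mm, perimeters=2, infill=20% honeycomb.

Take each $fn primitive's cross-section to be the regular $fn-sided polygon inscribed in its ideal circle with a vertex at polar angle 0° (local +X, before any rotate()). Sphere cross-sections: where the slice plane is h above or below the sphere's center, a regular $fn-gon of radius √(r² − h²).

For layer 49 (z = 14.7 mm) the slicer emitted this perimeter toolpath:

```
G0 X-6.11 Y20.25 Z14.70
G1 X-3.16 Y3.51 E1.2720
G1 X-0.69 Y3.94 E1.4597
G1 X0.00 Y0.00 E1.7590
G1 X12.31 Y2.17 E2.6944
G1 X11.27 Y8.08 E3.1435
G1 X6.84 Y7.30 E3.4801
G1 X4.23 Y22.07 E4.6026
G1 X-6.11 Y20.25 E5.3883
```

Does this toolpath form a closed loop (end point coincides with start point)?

yes

Start point (G0): (-6.11, 20.25). End point (last G1): the path returns to the start — closed.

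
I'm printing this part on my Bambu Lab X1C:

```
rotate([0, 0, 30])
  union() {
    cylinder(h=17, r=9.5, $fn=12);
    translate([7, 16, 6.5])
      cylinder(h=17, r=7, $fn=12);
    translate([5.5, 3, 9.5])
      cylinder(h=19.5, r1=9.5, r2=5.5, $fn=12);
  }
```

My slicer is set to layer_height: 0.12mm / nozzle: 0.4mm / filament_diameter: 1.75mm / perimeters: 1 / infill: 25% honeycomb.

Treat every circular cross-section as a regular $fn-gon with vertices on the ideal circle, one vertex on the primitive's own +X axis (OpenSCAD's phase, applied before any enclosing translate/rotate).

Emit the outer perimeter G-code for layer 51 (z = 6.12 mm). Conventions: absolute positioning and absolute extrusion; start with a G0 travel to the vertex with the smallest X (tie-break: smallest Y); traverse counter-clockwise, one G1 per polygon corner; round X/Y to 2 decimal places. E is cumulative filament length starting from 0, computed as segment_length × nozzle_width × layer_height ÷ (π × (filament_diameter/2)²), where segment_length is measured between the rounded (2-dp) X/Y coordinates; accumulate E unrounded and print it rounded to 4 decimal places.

G0 X-9.50 Y0.00 Z6.12
G1 X-8.23 Y-4.75 E0.0981
G1 X-4.75 Y-8.23 E0.1963
G1 X0.00 Y-9.50 E0.2945
G1 X4.75 Y-8.23 E0.3926
G1 X8.23 Y-4.75 E0.4908
G1 X9.50 Y0.00 E0.5889
G1 X8.23 Y4.75 E0.6870
G1 X4.75 Y8.23 E0.7852
G1 X0.00 Y9.50 E0.8834
G1 X-4.75 Y8.23 E0.9815
G1 X-8.23 Y4.75 E1.0797
G1 X-9.50 Y0.00 E1.1778

At z = 6.12 mm: the r=9.5 cylinder gives a regular 12-gon of circumradius 9.5 (constant along its height); the cylinder at (7, 16) is absent (z outside [6.5, 23.5]); the cone at (5.5, 3) is absent (z outside [9.5, 29]); Combining (union): only the r=9.5 cylinder is present, so the union is just that shape — 1 connected region; (rotated 30° about Z; rotation is an isometry so areas/perimeters/island counts are preserved). The outline is a single polygon with 12 vertices. Extrusion per mm of travel: 0.4 × 0.12 / (π × 0.875²) = 0.019956. Accumulating E over each segment gives final E = 1.1778.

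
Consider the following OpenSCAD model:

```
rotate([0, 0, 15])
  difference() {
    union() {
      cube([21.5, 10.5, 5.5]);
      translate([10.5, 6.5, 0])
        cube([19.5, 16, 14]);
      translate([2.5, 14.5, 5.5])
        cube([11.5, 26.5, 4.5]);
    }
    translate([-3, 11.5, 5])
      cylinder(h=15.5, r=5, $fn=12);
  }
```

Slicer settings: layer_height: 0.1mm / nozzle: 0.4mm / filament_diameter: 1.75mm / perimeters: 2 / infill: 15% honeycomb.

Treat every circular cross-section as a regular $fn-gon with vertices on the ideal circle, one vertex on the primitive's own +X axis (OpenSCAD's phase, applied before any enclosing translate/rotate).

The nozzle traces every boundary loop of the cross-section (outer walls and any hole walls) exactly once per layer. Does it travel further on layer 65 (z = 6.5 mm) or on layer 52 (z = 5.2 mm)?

layer 65 (z = 6.5 mm)

Layer 65 (z = 6.5): the cube is not intersected at this z (z outside [0, 5.5]); the cube at (10.5, 6.5) is present — its section is the full 19.5×16 rectangle (perimeter 71.00 mm); the 11.5×26.5 cube at (2.5, 14.5) contributes its full rectangle (perimeter 76.00 mm); Combining (union): the regions partially overlap (shared area 28.00 mm²), so the edge portions inside another operand are dropped and the merged outline is re-measured after clipping — boundary = 124.00 mm; the r=5 cylinder at (-3, 11.5) gives a regular 12-gon of circumradius 5 (constant along its height) (perimeter = 2·12·5.000·sin(180°/12) = 31.06 mm); Taking the first minus the rest: starting from that combined region, the r=5 cylinder at (-3, 11.5) misses the remaining region (no effect) — boundary = 124.00 mm; (whole slice rotated 15° about Z — lengths, areas and connectivity unchanged). So its perimeter = 124.00 mm. Layer 52 (z = 5.2): the 21.5×10.5 cube contributes its full rectangle (perimeter 64.00 mm); the cube at (10.5, 6.5) (footprint 19.5×16) is included at this height (perimeter 71.00 mm); the cube at (2.5, 14.5) does not reach this height (z outside [5.5, 10]); Taking the union: the regions partially overlap (shared area 44.00 mm²), so the edge portions inside another operand are dropped and the merged outline is re-measured after clipping — boundary = 105.00 mm; the r=5 cylinder at (-3, 11.5) gives a regular 12-gon of circumradius 5 (constant along its height) (perimeter = 2·12·5.000·sin(180°/12) = 31.06 mm); After the difference (first − rest): starting from that combined region, the r=5 cylinder at (-3, 11.5) partially overlaps it — only the 3.18 mm² overlap (of its 75.00 mm²) is removed, clipping the outline — boundary = 103.87 mm; (rotated 15° about Z; rotation is an isometry so areas/perimeters/island counts are preserved). So its perimeter = 103.87 mm. Layer 65 is larger (124.00 vs 103.87 mm).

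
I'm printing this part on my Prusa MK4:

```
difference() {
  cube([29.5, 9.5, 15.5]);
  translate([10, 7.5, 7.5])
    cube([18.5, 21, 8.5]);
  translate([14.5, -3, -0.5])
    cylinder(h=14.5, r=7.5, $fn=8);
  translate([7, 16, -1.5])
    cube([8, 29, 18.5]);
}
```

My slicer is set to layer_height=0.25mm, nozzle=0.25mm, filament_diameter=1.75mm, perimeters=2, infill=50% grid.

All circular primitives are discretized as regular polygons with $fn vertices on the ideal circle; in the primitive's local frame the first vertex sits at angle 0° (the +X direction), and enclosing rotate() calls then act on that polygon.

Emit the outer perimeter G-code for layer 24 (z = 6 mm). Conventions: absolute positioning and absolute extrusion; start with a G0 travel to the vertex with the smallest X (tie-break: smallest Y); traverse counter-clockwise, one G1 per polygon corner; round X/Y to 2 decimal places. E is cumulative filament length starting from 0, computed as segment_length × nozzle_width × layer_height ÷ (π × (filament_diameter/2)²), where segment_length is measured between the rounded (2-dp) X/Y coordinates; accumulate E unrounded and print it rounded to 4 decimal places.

G0 X0.00 Y0.00 Z6.00
G1 X8.24 Y0.00 E0.2141
G1 X9.20 Y2.30 E0.2789
G1 X14.50 Y4.50 E0.4280
G1 X19.80 Y2.30 E0.5771
G1 X20.76 Y0.00 E0.6419
G1 X29.50 Y0.00 E0.8690
G1 X29.50 Y9.50 E1.1158
G1 X0.00 Y9.50 E1.8824
G1 X0.00 Y0.00 E2.1292

At z = 6 mm: the 29.5×9.5 cube contributes its full rectangle; the cube at (10, 7.5) does not reach this height (z outside [7.5, 16]); the r=7.5 cylinder at (14.5, -3) contributes a regular 8-gon of circumradius 7.5; the cube at (7, 16) is present — its section is the full 8×29 rectangle; After the difference (first − rest): starting from the 29.5×9.5 cube, the r=7.5 cylinder at (14.5, -3) partially overlaps it — only the 38.28 mm² overlap (of its 159.10 mm²) is removed, clipping the outline; the 8×29 cube at (7, 16) misses the remaining region (no effect) — 1 connected region. The outline is a single polygon with 9 vertices. Extrusion per mm of travel: 0.25 × 0.25 / (π × 0.875²) = 0.025984. Accumulating E over each segment gives final E = 2.1292.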